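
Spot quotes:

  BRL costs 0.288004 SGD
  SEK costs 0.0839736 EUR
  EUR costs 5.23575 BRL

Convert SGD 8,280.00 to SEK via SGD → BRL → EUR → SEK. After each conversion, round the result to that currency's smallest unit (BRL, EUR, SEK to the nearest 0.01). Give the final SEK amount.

SEK 65,389.84

SGD 8,280.00 ÷ 0.288004 = BRL 28,749.60
BRL 28,749.60 ÷ 5.23575 = EUR 5,491.02
EUR 5,491.02 ÷ 0.0839736 = SEK 65,389.84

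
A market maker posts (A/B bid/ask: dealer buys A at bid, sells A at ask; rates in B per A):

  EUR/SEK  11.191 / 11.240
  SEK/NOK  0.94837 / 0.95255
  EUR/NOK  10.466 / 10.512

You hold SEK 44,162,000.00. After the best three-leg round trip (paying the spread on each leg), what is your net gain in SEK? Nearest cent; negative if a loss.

Net profit: SEK 425,188.10

Best loop SEK → NOK → EUR → SEK:
SEK 44,162,000.00 × 0.94837 (sell SEK at bid) = NOK 41,881,915.94
NOK 41,881,915.94 ÷ 10.512 (buy EUR at ask) = EUR 3,984,200.53
EUR 3,984,200.53 × 11.191 (sell EUR at bid) = SEK 44,587,188.10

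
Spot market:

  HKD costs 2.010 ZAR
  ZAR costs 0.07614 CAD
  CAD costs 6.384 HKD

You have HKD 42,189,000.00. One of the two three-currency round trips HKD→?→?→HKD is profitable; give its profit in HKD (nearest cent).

Profit: HKD 992,470.06

Profitable loop is HKD → CAD → ZAR → HKD:
HKD 42,189,000.00 ÷ 6.384 = CAD 6,608,552.63
CAD 6,608,552.63 ÷ 0.07614 = ZAR 86,794,754.81
ZAR 86,794,754.81 ÷ 2.010 = HKD 43,181,470.06
Profit = HKD 43,181,470.06 − HKD 42,189,000.00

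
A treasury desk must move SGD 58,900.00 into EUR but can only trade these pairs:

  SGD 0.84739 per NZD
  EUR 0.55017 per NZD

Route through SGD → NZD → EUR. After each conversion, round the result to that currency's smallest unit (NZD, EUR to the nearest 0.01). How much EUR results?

SGD 58,900.00 ÷ 0.84739 = NZD 69,507.55
NZD 69,507.55 × 0.55017 = EUR 38,240.97

EUR 38,240.97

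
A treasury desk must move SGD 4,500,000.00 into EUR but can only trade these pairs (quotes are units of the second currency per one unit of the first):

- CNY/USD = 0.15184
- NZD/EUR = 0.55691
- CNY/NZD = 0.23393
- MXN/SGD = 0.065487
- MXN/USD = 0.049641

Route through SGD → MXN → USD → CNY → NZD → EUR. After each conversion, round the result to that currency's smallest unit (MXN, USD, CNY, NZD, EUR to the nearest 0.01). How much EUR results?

EUR 2,926,730.15

SGD 4,500,000.00 ÷ 0.065487 = MXN 68,715,928.35
MXN 68,715,928.35 × 0.049641 = USD 3,411,127.40
USD 3,411,127.40 ÷ 0.15184 = CNY 22,465,275.29
CNY 22,465,275.29 × 0.23393 = NZD 5,255,301.85
NZD 5,255,301.85 × 0.55691 = EUR 2,926,730.15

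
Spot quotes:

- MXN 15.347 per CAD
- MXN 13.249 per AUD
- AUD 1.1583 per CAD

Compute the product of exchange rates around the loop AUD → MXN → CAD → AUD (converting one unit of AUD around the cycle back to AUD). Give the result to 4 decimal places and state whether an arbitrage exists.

1.0000 (no arbitrage)

Around AUD → MXN → CAD → AUD: 1 × 13.249 ÷ 15.347 × 1.1583 = 0.999955
Product ≈ 1 (deviation 0.004%, within rounding noise).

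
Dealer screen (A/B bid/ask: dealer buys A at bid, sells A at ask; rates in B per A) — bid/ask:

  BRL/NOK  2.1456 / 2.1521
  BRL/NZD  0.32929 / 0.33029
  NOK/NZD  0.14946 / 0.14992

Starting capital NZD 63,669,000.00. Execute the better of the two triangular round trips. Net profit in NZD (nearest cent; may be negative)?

Best loop NZD → NOK → BRL → NZD:
NZD 63,669,000.00 ÷ 0.14992 (buy NOK at ask) = NOK 424,686,499.47
NOK 424,686,499.47 ÷ 2.1521 (buy BRL at ask) = BRL 197,335,857.75
BRL 197,335,857.75 × 0.32929 (sell BRL at bid) = NZD 64,980,724.60

Net profit: NZD 1,311,724.60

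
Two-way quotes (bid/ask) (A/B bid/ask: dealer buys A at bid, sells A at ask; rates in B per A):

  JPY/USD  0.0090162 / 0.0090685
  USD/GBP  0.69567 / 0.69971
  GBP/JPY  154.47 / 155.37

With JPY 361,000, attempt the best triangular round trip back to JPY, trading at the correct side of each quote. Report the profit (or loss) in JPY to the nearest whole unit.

Best loop JPY → GBP → USD → JPY:
JPY 361,000 ÷ 155.37 (buy GBP at ask) = GBP 2,323.49
GBP 2,323.49 ÷ 0.69971 (buy USD at ask) = USD 3,320.64
USD 3,320.64 ÷ 0.0090685 (buy JPY at ask) = JPY 366,173

Net profit: JPY 5,173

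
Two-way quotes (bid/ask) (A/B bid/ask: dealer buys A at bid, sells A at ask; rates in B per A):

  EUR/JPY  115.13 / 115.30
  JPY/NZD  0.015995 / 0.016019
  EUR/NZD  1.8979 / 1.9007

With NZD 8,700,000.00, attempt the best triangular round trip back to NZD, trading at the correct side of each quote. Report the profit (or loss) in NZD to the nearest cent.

Net profit: NZD 239,801.38

Best loop NZD → JPY → EUR → NZD:
NZD 8,700,000.00 ÷ 0.016019 (buy JPY at ask) = JPY 543,105,063
JPY 543,105,063 ÷ 115.30 (buy EUR at ask) = EUR 4,710,364.81
EUR 4,710,364.81 × 1.8979 (sell EUR at bid) = NZD 8,939,801.38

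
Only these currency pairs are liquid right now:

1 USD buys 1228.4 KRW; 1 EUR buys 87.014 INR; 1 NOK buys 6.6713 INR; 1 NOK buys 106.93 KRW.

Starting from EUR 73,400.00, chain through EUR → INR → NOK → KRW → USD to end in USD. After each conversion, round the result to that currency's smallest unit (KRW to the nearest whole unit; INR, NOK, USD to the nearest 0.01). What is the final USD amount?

USD 83,336.35

EUR 73,400.00 × 87.014 = INR 6,386,827.60
INR 6,386,827.60 ÷ 6.6713 = NOK 957,358.78
NOK 957,358.78 × 106.93 = KRW 102,370,374
KRW 102,370,374 ÷ 1228.4 = USD 83,336.35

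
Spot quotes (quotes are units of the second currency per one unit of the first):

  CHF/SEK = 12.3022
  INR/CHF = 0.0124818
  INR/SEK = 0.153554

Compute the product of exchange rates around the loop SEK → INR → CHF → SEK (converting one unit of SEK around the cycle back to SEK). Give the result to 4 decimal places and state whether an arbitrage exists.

1.0000 (no arbitrage)

Around SEK → INR → CHF → SEK: 1 ÷ 0.153554 × 0.0124818 × 12.3022 = 0.999997
Product ≈ 1 (deviation 0.000%, within rounding noise).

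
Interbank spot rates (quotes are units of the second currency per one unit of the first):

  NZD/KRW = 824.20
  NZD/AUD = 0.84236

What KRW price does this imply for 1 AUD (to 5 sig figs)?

1 AUD ÷ 0.84236 = 1.18714 NZD
1.18714 NZD × 824.20 = 978.442 KRW

AUD/KRW = 978.44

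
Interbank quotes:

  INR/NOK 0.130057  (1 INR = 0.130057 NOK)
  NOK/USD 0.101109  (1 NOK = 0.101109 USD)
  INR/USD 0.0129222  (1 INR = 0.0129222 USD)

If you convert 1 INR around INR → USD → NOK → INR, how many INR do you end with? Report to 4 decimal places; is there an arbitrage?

0.9827 (arbitrage exists)

Around INR → USD → NOK → INR: 1 × 0.0129222 ÷ 0.101109 ÷ 0.130057 = 0.982682
Product < 1; profitable direction is INR → NOK → USD → INR.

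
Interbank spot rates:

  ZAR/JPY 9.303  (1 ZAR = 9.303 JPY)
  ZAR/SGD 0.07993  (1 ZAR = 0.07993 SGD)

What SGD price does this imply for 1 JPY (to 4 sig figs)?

1 JPY ÷ 9.303 = 0.107492 ZAR
0.107492 ZAR × 0.07993 = 0.00859185 SGD

JPY/SGD = 0.008592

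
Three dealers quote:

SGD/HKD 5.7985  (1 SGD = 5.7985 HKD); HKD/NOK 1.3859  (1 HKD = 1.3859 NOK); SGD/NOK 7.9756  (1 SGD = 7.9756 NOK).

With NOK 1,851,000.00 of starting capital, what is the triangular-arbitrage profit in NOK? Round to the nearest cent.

Profitable loop is NOK → SGD → HKD → NOK:
NOK 1,851,000.00 ÷ 7.9756 = SGD 232,082.85
SGD 232,082.85 × 5.7985 = HKD 1,345,732.42
HKD 1,345,732.42 × 1.3859 = NOK 1,865,050.56
Profit = NOK 1,865,050.56 − NOK 1,851,000.00

Profit: NOK 14,050.56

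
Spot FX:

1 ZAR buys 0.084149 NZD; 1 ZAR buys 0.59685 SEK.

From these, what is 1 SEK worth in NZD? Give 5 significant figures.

SEK/NZD = 0.14099

1 SEK ÷ 0.59685 = 1.67546 ZAR
1.67546 ZAR × 0.084149 = 0.140989 NZD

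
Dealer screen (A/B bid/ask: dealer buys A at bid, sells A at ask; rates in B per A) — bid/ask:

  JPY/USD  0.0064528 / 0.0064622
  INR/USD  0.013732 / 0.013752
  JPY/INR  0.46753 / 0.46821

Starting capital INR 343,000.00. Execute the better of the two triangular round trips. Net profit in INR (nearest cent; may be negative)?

Net profit: INR 744.51

Best loop INR → JPY → USD → INR:
INR 343,000.00 ÷ 0.46821 (buy JPY at ask) = JPY 732,577
JPY 732,577 × 0.0064528 (sell JPY at bid) = USD 4,727.17
USD 4,727.17 ÷ 0.013752 (buy INR at ask) = INR 343,744.51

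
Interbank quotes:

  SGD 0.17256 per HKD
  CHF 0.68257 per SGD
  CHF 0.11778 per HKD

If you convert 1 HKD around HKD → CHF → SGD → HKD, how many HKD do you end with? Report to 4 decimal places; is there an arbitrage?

1.0000 (no arbitrage)

Around HKD → CHF → SGD → HKD: 1 × 0.11778 ÷ 0.68257 ÷ 0.17256 = 0.999964
Product ≈ 1 (deviation 0.004%, within rounding noise).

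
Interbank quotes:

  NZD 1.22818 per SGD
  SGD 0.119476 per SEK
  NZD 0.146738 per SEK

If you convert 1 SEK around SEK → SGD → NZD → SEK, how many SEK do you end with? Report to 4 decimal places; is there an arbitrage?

1.0000 (no arbitrage)

Around SEK → SGD → NZD → SEK: 1 × 0.119476 × 1.22818 ÷ 0.146738 = 1.000000
Product ≈ 1 (deviation 0.000%, within rounding noise).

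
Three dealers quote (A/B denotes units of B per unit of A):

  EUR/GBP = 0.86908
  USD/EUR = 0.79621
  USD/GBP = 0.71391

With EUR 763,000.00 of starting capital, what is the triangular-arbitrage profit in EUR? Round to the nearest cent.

Profit: EUR 24,191.91

Profitable loop is EUR → USD → GBP → EUR:
EUR 763,000.00 ÷ 0.79621 = USD 958,289.90
USD 958,289.90 × 0.71391 = GBP 684,132.74
GBP 684,132.74 ÷ 0.86908 = EUR 787,191.91
Profit = EUR 787,191.91 − EUR 763,000.00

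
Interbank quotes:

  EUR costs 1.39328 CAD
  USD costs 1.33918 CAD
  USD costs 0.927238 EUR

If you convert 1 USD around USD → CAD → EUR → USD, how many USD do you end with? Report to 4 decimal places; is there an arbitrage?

1.0366 (arbitrage exists)

Around USD → CAD → EUR → USD: 1 × 1.33918 ÷ 1.39328 ÷ 0.927238 = 1.036596
Product > 1; profitable direction is USD → CAD → EUR → USD.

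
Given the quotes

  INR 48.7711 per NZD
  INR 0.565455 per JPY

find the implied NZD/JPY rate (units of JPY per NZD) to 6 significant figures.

NZD/JPY = 86.2511

1 NZD × 48.7711 = 48.7711 INR
48.7711 INR ÷ 0.565455 = 86.2511 JPY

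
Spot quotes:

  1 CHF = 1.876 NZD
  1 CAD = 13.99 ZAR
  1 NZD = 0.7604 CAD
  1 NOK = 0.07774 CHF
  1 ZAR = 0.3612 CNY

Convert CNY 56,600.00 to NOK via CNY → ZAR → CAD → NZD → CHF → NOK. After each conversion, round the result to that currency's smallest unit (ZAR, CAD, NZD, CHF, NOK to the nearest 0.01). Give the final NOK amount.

NOK 101,002.32

CNY 56,600.00 ÷ 0.3612 = ZAR 156,699.89
ZAR 156,699.89 ÷ 13.99 = CAD 11,200.85
CAD 11,200.85 ÷ 0.7604 = NZD 14,730.21
NZD 14,730.21 ÷ 1.876 = CHF 7,851.92
CHF 7,851.92 ÷ 0.07774 = NOK 101,002.32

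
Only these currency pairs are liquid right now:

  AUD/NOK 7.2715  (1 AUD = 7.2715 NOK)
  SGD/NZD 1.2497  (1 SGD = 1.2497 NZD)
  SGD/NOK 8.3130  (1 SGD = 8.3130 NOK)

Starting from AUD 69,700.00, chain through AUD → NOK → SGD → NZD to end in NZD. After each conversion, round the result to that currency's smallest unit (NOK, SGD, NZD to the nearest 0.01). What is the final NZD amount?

AUD 69,700.00 × 7.2715 = NOK 506,823.55
NOK 506,823.55 ÷ 8.3130 = SGD 60,967.59
SGD 60,967.59 × 1.2497 = NZD 76,191.20

NZD 76,191.20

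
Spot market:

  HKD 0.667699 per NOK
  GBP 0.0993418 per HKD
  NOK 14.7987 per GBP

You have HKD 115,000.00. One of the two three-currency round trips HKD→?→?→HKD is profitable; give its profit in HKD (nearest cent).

Profitable loop is HKD → NOK → GBP → HKD:
HKD 115,000.00 ÷ 0.667699 = NOK 172,233.30
NOK 172,233.30 ÷ 14.7987 = GBP 11,638.41
GBP 11,638.41 ÷ 0.0993418 = HKD 117,155.19
Profit = HKD 117,155.19 − HKD 115,000.00

Profit: HKD 2,155.19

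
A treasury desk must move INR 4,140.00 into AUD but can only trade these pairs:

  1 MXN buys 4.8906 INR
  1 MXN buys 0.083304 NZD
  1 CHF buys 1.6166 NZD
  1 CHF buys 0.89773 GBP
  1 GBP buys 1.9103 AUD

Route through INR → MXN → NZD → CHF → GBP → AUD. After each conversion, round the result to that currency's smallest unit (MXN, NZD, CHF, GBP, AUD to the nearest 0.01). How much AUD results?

AUD 74.81

INR 4,140.00 ÷ 4.8906 = MXN 846.52
MXN 846.52 × 0.083304 = NZD 70.52
NZD 70.52 ÷ 1.6166 = CHF 43.62
CHF 43.62 × 0.89773 = GBP 39.16
GBP 39.16 × 1.9103 = AUD 74.81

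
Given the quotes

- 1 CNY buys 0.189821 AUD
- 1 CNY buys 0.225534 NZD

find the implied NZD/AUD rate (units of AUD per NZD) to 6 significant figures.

1 NZD ÷ 0.225534 = 4.43392 CNY
4.43392 CNY × 0.189821 = 0.841651 AUD

NZD/AUD = 0.841651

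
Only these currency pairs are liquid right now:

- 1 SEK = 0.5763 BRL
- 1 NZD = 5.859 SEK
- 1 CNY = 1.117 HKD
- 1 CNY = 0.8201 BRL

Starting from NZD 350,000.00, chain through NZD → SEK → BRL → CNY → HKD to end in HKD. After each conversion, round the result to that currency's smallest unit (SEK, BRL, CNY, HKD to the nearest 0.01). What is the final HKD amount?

HKD 1,609,631.72

NZD 350,000.00 × 5.859 = SEK 2,050,650.00
SEK 2,050,650.00 × 0.5763 = BRL 1,181,789.59
BRL 1,181,789.59 ÷ 0.8201 = CNY 1,441,031.08
CNY 1,441,031.08 × 1.117 = HKD 1,609,631.72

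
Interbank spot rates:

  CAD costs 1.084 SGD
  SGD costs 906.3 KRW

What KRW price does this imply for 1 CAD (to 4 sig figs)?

1 CAD × 1.084 = 1.084 SGD
1.084 SGD × 906.3 = 982.429 KRW

CAD/KRW = 982.4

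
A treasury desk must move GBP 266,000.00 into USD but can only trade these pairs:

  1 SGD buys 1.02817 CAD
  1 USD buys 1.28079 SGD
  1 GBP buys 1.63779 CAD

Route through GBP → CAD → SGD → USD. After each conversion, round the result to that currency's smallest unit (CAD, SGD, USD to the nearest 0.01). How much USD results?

USD 330,823.99

GBP 266,000.00 × 1.63779 = CAD 435,652.14
CAD 435,652.14 ÷ 1.02817 = SGD 423,716.06
SGD 423,716.06 ÷ 1.28079 = USD 330,823.99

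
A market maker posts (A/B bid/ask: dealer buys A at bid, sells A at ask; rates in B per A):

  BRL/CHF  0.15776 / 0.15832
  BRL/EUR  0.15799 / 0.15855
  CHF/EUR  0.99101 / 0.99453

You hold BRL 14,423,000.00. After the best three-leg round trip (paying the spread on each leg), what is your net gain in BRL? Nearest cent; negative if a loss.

Best loop BRL → EUR → CHF → BRL:
BRL 14,423,000.00 × 0.15799 (sell BRL at bid) = EUR 2,278,689.77
EUR 2,278,689.77 ÷ 0.99453 (buy CHF at ask) = CHF 2,291,222.76
CHF 2,291,222.76 ÷ 0.15832 (buy BRL at ask) = BRL 14,472,099.28

Net profit: BRL 49,099.28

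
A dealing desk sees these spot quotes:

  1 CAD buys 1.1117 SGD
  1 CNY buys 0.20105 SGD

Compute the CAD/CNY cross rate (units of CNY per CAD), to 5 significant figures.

CAD/CNY = 5.5295

1 CAD × 1.1117 = 1.1117 SGD
1.1117 SGD ÷ 0.20105 = 5.52947 CNY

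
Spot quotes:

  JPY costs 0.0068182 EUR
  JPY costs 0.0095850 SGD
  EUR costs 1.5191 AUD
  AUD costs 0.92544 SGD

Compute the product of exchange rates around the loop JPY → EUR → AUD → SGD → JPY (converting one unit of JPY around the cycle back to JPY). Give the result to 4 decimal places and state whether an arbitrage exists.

Around JPY → EUR → AUD → SGD → JPY: 1 × 0.0068182 × 1.5191 × 0.92544 ÷ 0.0095850 = 1.000028
Product ≈ 1 (deviation 0.003%, within rounding noise).

1.0000 (no arbitrage)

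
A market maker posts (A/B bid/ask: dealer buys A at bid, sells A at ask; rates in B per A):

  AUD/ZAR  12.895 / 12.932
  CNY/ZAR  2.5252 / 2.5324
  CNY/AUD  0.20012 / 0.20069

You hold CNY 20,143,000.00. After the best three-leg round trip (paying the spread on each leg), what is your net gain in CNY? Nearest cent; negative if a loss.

Best loop CNY → AUD → ZAR → CNY:
CNY 20,143,000.00 × 0.20012 (sell CNY at bid) = AUD 4,031,017.16
AUD 4,031,017.16 × 12.895 (sell AUD at bid) = ZAR 51,979,966.28
ZAR 51,979,966.28 ÷ 2.5324 (buy CNY at ask) = CNY 20,525,969.94

Net profit: CNY 382,969.94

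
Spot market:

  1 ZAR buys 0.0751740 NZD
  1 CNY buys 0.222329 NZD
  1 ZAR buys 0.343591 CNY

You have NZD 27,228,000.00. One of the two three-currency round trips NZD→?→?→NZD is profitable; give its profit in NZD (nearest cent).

Profitable loop is NZD → ZAR → CNY → NZD:
NZD 27,228,000.00 ÷ 0.0751740 = ZAR 362,199,696.70
ZAR 362,199,696.70 × 0.343591 = CNY 124,448,555.99
CNY 124,448,555.99 × 0.222329 = NZD 27,668,523.00
Profit = NZD 27,668,523.00 − NZD 27,228,000.00

Profit: NZD 440,523.00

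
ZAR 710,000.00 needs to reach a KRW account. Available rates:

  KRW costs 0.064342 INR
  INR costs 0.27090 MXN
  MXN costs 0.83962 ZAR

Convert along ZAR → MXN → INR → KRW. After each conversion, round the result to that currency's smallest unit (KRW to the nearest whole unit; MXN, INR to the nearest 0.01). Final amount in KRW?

KRW 48,514,551

ZAR 710,000.00 ÷ 0.83962 = MXN 845,620.64
MXN 845,620.64 ÷ 0.27090 = INR 3,121,523.22
INR 3,121,523.22 ÷ 0.064342 = KRW 48,514,551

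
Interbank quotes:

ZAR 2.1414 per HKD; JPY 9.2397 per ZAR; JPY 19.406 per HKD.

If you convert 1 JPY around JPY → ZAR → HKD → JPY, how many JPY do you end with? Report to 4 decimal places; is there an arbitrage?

0.9808 (arbitrage exists)

Around JPY → ZAR → HKD → JPY: 1 ÷ 9.2397 ÷ 2.1414 × 19.406 = 0.980800
Product < 1; profitable direction is JPY → HKD → ZAR → JPY.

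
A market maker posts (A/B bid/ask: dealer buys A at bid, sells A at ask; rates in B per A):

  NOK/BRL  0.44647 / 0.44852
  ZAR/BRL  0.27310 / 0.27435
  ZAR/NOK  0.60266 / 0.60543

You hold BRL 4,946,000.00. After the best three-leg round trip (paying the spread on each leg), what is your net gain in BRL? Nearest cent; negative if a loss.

Net profit: BRL 28,278.10

Best loop BRL → NOK → ZAR → BRL:
BRL 4,946,000.00 ÷ 0.44852 (buy NOK at ask) = NOK 11,027,378.94
NOK 11,027,378.94 ÷ 0.60543 (buy ZAR at ask) = ZAR 18,214,127.04
ZAR 18,214,127.04 × 0.27310 (sell ZAR at bid) = BRL 4,974,278.10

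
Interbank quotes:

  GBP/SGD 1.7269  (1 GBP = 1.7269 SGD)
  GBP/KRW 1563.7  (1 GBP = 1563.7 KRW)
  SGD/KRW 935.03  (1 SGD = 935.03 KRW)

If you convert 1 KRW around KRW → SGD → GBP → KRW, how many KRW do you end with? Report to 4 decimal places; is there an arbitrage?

0.9684 (arbitrage exists)

Around KRW → SGD → GBP → KRW: 1 ÷ 935.03 ÷ 1.7269 × 1563.7 = 0.968413
Product < 1; profitable direction is KRW → GBP → SGD → KRW.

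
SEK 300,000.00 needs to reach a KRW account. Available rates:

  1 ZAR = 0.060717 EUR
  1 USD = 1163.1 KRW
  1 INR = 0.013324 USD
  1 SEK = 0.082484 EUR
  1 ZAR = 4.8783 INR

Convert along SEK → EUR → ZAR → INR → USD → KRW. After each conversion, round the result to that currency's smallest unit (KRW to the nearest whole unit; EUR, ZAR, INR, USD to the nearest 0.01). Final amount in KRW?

SEK 300,000.00 × 0.082484 = EUR 24,745.20
EUR 24,745.20 ÷ 0.060717 = ZAR 407,549.78
ZAR 407,549.78 × 4.8783 = INR 1,988,150.09
INR 1,988,150.09 × 0.013324 = USD 26,490.11
USD 26,490.11 × 1163.1 = KRW 30,810,647

KRW 30,810,647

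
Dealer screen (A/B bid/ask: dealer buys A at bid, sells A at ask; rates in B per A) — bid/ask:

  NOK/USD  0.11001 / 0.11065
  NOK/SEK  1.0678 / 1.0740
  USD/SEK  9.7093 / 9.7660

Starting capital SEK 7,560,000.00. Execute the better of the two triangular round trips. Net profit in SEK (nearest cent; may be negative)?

Net result: SEK -41,389.29 (no profitable arbitrage after spreads)

Best loop SEK → NOK → USD → SEK:
SEK 7,560,000.00 ÷ 1.0740 (buy NOK at ask) = NOK 7,039,106.15
NOK 7,039,106.15 × 0.11001 (sell NOK at bid) = USD 774,372.07
USD 774,372.07 × 9.7093 (sell USD at bid) = SEK 7,518,610.71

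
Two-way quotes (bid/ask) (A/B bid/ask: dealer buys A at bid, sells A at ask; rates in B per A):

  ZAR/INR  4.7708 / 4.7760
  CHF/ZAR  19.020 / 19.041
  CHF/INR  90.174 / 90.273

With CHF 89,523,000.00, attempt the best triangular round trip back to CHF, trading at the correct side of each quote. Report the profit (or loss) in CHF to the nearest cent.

Best loop CHF → ZAR → INR → CHF:
CHF 89,523,000.00 × 19.020 (sell CHF at bid) = ZAR 1,702,727,460.00
ZAR 1,702,727,460.00 × 4.7708 (sell ZAR at bid) = INR 8,123,372,166.17
INR 8,123,372,166.17 ÷ 90.273 (buy CHF at ask) = CHF 89,986,730.98

Net profit: CHF 463,730.98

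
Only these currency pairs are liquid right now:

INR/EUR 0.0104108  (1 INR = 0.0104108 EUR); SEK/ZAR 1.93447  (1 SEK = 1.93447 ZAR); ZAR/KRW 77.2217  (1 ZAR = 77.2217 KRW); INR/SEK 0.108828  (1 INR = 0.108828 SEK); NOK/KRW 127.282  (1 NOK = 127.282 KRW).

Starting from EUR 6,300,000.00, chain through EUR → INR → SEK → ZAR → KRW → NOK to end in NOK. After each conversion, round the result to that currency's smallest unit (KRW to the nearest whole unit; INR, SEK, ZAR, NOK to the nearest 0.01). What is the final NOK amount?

EUR 6,300,000.00 ÷ 0.0104108 = INR 605,140,815.31
INR 605,140,815.31 × 0.108828 = SEK 65,856,264.65
SEK 65,856,264.65 × 1.93447 = ZAR 127,396,968.28
ZAR 127,396,968.28 × 77.2217 = KRW 9,837,810,465
KRW 9,837,810,465 ÷ 127.282 = NOK 77,291,450.99

NOK 77,291,450.99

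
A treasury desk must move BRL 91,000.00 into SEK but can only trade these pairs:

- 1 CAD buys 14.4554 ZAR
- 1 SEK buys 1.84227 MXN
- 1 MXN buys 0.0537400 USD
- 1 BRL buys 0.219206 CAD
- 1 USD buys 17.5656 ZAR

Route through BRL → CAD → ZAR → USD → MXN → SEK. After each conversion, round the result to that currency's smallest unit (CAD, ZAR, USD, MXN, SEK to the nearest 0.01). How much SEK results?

BRL 91,000.00 × 0.219206 = CAD 19,947.75
CAD 19,947.75 × 14.4554 = ZAR 288,352.71
ZAR 288,352.71 ÷ 17.5656 = USD 16,415.76
USD 16,415.76 ÷ 0.0537400 = MXN 305,466.32
MXN 305,466.32 ÷ 1.84227 = SEK 165,809.75

SEK 165,809.75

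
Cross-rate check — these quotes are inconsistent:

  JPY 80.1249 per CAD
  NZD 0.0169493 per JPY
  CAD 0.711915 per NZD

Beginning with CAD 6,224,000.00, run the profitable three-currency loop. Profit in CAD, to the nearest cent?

Profit: CAD 213,573.09

Profitable loop is CAD → NZD → JPY → CAD:
CAD 6,224,000.00 ÷ 0.711915 = NZD 8,742,616.74
NZD 8,742,616.74 ÷ 0.0169493 = JPY 515,809,900
JPY 515,809,900 ÷ 80.1249 = CAD 6,437,573.09
Profit = CAD 6,437,573.09 − CAD 6,224,000.00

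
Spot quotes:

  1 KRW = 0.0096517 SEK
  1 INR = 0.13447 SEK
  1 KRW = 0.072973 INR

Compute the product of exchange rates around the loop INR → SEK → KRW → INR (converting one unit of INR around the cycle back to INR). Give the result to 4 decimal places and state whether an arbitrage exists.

1.0167 (arbitrage exists)

Around INR → SEK → KRW → INR: 1 × 0.13447 ÷ 0.0096517 × 0.072973 = 1.016679
Product > 1; profitable direction is INR → SEK → KRW → INR.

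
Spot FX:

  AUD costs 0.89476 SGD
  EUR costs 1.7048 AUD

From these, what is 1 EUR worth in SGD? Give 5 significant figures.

EUR/SGD = 1.5254

1 EUR × 1.7048 = 1.7048 AUD
1.7048 AUD × 0.89476 = 1.52539 SGD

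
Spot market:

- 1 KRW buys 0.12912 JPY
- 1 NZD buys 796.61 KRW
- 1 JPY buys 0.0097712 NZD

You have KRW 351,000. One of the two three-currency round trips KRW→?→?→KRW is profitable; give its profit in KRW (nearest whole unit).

Profit: KRW 1,772

Profitable loop is KRW → JPY → NZD → KRW:
KRW 351,000 × 0.12912 = JPY 45,321
JPY 45,321 × 0.0097712 = NZD 442.84
NZD 442.84 × 796.61 = KRW 352,772
Profit = KRW 352,772 − KRW 351,000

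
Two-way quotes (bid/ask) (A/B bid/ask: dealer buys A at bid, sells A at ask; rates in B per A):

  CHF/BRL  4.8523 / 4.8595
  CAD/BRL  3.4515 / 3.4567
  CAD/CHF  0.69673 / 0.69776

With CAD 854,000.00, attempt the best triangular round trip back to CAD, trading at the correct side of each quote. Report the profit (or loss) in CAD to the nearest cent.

Net profit: CAD 15,296.82

Best loop CAD → BRL → CHF → CAD:
CAD 854,000.00 × 3.4515 (sell CAD at bid) = BRL 2,947,581.00
BRL 2,947,581.00 ÷ 4.8595 (buy CHF at ask) = CHF 606,560.55
CHF 606,560.55 ÷ 0.69776 (buy CAD at ask) = CAD 869,296.82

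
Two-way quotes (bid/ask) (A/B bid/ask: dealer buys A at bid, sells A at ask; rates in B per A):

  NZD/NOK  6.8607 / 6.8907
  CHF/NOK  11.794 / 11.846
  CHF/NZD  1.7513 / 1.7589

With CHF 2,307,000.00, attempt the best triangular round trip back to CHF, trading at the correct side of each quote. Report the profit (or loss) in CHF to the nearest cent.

Best loop CHF → NZD → NOK → CHF:
CHF 2,307,000.00 × 1.7513 (sell CHF at bid) = NZD 4,040,249.10
NZD 4,040,249.10 × 6.8607 (sell NZD at bid) = NOK 27,718,937.00
NOK 27,718,937.00 ÷ 11.846 (buy CHF at ask) = CHF 2,339,940.66

Net profit: CHF 32,940.66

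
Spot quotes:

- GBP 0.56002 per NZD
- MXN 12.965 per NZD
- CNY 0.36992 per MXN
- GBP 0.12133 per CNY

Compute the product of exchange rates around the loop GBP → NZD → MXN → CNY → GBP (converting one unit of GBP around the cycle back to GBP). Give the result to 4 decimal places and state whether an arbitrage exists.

Around GBP → NZD → MXN → CNY → GBP: 1 ÷ 0.56002 × 12.965 × 0.36992 × 0.12133 = 1.039070
Product > 1; profitable direction is GBP → NZD → MXN → CNY → GBP.

1.0391 (arbitrage exists)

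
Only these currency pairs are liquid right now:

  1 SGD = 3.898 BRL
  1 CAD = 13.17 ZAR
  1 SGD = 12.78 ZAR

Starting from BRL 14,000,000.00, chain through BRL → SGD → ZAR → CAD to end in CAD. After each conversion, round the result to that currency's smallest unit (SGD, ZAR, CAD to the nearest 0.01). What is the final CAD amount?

BRL 14,000,000.00 ÷ 3.898 = SGD 3,591,585.43
SGD 3,591,585.43 × 12.78 = ZAR 45,900,461.80
ZAR 45,900,461.80 ÷ 13.17 = CAD 3,485,228.69

CAD 3,485,228.69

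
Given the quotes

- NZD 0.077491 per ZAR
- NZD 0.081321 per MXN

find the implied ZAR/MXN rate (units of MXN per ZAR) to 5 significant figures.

1 ZAR × 0.077491 = 0.077491 NZD
0.077491 NZD ÷ 0.081321 = 0.952903 MXN

ZAR/MXN = 0.95290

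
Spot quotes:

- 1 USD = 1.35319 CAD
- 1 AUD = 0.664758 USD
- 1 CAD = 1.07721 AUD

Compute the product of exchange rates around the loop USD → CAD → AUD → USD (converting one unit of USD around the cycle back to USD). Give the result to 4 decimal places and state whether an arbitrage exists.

0.9690 (arbitrage exists)

Around USD → CAD → AUD → USD: 1 × 1.35319 × 1.07721 × 0.664758 = 0.968998
Product < 1; profitable direction is USD → AUD → CAD → USD.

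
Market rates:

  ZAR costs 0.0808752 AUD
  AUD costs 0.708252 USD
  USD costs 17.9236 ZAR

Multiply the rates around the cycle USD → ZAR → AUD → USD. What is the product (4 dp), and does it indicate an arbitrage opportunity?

Around USD → ZAR → AUD → USD: 1 × 17.9236 × 0.0808752 × 0.708252 = 1.026664
Product > 1; profitable direction is USD → ZAR → AUD → USD.

1.0267 (arbitrage exists)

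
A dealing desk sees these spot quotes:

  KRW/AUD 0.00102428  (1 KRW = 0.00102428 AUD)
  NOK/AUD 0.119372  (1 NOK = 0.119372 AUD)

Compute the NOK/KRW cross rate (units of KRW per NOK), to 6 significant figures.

NOK/KRW = 116.542

1 NOK × 0.119372 = 0.119372 AUD
0.119372 AUD ÷ 0.00102428 = 116.542 KRW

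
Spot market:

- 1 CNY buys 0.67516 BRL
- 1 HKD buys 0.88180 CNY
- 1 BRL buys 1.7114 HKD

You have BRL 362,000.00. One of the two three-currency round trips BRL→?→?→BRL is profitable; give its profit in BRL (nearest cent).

Profitable loop is BRL → HKD → CNY → BRL:
BRL 362,000.00 × 1.7114 = HKD 619,526.80
HKD 619,526.80 × 0.88180 = CNY 546,298.73
CNY 546,298.73 × 0.67516 = BRL 368,839.05
Profit = BRL 368,839.05 − BRL 362,000.00

Profit: BRL 6,839.05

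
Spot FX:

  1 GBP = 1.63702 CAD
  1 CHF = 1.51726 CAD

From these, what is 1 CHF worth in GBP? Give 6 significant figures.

1 CHF × 1.51726 = 1.51726 CAD
1.51726 CAD ÷ 1.63702 = 0.926843 GBP

CHF/GBP = 0.926843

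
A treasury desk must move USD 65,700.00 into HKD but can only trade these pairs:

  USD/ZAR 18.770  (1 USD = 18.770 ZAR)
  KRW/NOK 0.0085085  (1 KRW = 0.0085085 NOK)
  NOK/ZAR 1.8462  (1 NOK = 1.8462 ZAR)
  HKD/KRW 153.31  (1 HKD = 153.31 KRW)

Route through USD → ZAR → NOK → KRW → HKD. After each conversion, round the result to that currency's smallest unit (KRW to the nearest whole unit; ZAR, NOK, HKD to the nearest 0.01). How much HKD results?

HKD 512,067.73

USD 65,700.00 × 18.770 = ZAR 1,233,189.00
ZAR 1,233,189.00 ÷ 1.8462 = NOK 667,960.68
NOK 667,960.68 ÷ 0.0085085 = KRW 78,505,104
KRW 78,505,104 ÷ 153.31 = HKD 512,067.73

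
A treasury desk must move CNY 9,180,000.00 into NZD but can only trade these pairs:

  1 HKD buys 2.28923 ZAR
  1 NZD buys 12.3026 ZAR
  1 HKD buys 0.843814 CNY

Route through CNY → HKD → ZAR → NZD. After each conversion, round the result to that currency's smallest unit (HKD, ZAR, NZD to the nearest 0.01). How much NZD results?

CNY 9,180,000.00 ÷ 0.843814 = HKD 10,879,174.79
HKD 10,879,174.79 × 2.28923 = ZAR 24,904,933.30
ZAR 24,904,933.30 ÷ 12.3026 = NZD 2,024,363.41

NZD 2,024,363.41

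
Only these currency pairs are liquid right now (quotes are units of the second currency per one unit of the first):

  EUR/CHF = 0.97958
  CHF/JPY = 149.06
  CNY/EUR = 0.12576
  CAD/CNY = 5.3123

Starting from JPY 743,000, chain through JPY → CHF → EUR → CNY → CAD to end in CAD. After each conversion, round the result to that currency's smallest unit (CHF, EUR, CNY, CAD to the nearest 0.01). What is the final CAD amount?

JPY 743,000 ÷ 149.06 = CHF 4,984.57
CHF 4,984.57 ÷ 0.97958 = EUR 5,088.48
EUR 5,088.48 ÷ 0.12576 = CNY 40,461.83
CNY 40,461.83 ÷ 5.3123 = CAD 7,616.63

CAD 7,616.63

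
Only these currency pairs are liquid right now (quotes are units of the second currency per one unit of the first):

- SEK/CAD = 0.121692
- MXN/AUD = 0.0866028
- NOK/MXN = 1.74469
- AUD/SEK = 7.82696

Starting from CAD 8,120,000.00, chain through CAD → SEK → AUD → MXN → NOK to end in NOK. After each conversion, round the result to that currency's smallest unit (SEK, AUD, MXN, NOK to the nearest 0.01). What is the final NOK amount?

NOK 56,422,286.33

CAD 8,120,000.00 ÷ 0.121692 = SEK 66,725,832.43
SEK 66,725,832.43 ÷ 7.82696 = AUD 8,525,127.56
AUD 8,525,127.56 ÷ 0.0866028 = MXN 98,439,398.73
MXN 98,439,398.73 ÷ 1.74469 = NOK 56,422,286.33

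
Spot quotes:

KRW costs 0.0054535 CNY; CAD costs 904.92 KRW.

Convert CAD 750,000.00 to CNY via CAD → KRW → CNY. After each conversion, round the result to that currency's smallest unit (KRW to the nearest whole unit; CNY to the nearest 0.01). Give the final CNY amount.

CAD 750,000.00 × 904.92 = KRW 678,690,000
KRW 678,690,000 × 0.0054535 = CNY 3,701,235.92

CNY 3,701,235.92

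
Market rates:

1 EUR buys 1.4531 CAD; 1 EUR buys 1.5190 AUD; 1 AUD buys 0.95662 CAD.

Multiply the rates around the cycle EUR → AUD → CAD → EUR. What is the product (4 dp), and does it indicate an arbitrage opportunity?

1.0000 (no arbitrage)

Around EUR → AUD → CAD → EUR: 1 × 1.5190 × 0.95662 ÷ 1.4531 = 1.000004
Product ≈ 1 (deviation 0.000%, within rounding noise).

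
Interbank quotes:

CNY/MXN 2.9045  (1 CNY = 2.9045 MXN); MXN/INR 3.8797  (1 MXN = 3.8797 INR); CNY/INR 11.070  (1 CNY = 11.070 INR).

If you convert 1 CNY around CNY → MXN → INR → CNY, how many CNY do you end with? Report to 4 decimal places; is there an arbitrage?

1.0179 (arbitrage exists)

Around CNY → MXN → INR → CNY: 1 × 2.9045 × 3.8797 ÷ 11.070 = 1.017939
Product > 1; profitable direction is CNY → MXN → INR → CNY.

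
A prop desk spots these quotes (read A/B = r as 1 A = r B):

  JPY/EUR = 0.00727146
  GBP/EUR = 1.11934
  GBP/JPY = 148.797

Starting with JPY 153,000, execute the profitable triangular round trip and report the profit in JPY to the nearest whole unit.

Profitable loop is JPY → GBP → EUR → JPY:
JPY 153,000 ÷ 148.797 = GBP 1,028.25
GBP 1,028.25 × 1.11934 = EUR 1,150.96
EUR 1,150.96 ÷ 0.00727146 = JPY 158,284
Profit = JPY 158,284 − JPY 153,000

Profit: JPY 5,284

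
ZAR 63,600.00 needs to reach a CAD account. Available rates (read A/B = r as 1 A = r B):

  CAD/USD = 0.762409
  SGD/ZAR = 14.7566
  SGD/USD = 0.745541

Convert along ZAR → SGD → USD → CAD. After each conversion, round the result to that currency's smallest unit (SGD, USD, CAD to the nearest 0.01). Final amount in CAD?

ZAR 63,600.00 ÷ 14.7566 = SGD 4,309.94
SGD 4,309.94 × 0.745541 = USD 3,213.24
USD 3,213.24 ÷ 0.762409 = CAD 4,214.59

CAD 4,214.59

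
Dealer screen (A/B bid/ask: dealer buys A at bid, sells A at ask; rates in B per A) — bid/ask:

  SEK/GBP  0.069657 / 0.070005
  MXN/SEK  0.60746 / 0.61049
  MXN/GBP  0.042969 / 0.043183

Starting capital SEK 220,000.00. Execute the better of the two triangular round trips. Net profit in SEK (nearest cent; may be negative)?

Best loop SEK → MXN → GBP → SEK:
SEK 220,000.00 ÷ 0.61049 (buy MXN at ask) = MXN 360,366.26
MXN 360,366.26 × 0.042969 (sell MXN at bid) = GBP 15,484.58
GBP 15,484.58 ÷ 0.070005 (buy SEK at ask) = SEK 221,192.46

Net profit: SEK 1,192.46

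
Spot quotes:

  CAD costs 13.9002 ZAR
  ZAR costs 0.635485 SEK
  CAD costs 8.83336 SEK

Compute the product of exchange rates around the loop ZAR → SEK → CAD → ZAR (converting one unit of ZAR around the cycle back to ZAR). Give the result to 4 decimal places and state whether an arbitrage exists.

1.0000 (no arbitrage)

Around ZAR → SEK → CAD → ZAR: 1 × 0.635485 ÷ 8.83336 × 13.9002 = 1.000001
Product ≈ 1 (deviation 0.000%, within rounding noise).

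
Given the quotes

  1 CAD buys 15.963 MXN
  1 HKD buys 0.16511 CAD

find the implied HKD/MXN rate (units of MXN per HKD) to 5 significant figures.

HKD/MXN = 2.6357

1 HKD × 0.16511 = 0.16511 CAD
0.16511 CAD × 15.963 = 2.63565 MXN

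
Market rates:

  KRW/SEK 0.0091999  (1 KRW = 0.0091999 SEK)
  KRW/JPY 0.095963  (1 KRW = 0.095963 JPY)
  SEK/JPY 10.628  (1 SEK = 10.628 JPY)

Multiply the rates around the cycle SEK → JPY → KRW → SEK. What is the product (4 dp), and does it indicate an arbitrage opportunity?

Around SEK → JPY → KRW → SEK: 1 × 10.628 ÷ 0.095963 × 0.0091999 = 1.018898
Product > 1; profitable direction is SEK → JPY → KRW → SEK.

1.0189 (arbitrage exists)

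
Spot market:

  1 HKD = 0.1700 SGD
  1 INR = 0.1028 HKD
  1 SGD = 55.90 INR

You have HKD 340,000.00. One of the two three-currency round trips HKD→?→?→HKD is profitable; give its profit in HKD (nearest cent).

Profit: HKD 8,036.72

Profitable loop is HKD → INR → SGD → HKD:
HKD 340,000.00 ÷ 0.1028 = INR 3,307,393.00
INR 3,307,393.00 ÷ 55.90 = SGD 59,166.24
SGD 59,166.24 ÷ 0.1700 = HKD 348,036.72
Profit = HKD 348,036.72 − HKD 340,000.00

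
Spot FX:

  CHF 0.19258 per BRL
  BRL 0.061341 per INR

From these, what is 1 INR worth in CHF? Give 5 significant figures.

INR/CHF = 0.011813

1 INR × 0.061341 = 0.061341 BRL
0.061341 BRL × 0.19258 = 0.011813 CHF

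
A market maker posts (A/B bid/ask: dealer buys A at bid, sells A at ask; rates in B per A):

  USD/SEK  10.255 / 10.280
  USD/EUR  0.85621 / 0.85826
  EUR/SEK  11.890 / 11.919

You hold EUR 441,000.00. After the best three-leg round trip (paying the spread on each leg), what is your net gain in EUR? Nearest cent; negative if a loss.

Net profit: EUR 1,094.96

Best loop EUR → USD → SEK → EUR:
EUR 441,000.00 ÷ 0.85826 (buy USD at ask) = USD 513,830.31
USD 513,830.31 × 10.255 (sell USD at bid) = SEK 5,269,329.81
SEK 5,269,329.81 ÷ 11.919 (buy EUR at ask) = EUR 442,094.96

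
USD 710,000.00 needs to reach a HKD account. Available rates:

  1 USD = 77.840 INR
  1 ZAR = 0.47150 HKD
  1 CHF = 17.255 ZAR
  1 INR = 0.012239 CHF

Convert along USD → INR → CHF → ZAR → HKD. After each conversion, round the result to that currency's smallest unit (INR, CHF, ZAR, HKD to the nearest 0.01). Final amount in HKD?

USD 710,000.00 × 77.840 = INR 55,266,400.00
INR 55,266,400.00 × 0.012239 = CHF 676,405.47
CHF 676,405.47 × 17.255 = ZAR 11,671,376.38
ZAR 11,671,376.38 × 0.47150 = HKD 5,503,053.96

HKD 5,503,053.96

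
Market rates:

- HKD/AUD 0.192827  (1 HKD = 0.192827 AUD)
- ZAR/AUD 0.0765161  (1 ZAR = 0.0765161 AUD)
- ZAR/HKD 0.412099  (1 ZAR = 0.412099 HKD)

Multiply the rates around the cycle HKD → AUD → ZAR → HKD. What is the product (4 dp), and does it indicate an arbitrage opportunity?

Around HKD → AUD → ZAR → HKD: 1 × 0.192827 ÷ 0.0765161 × 0.412099 = 1.038524
Product > 1; profitable direction is HKD → AUD → ZAR → HKD.

1.0385 (arbitrage exists)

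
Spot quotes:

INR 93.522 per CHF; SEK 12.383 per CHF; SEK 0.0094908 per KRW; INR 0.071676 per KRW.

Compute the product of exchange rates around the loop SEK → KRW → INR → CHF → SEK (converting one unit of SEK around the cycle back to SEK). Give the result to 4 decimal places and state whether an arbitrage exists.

Around SEK → KRW → INR → CHF → SEK: 1 ÷ 0.0094908 × 0.071676 ÷ 93.522 × 12.383 = 0.999961
Product ≈ 1 (deviation 0.004%, within rounding noise).

1.0000 (no arbitrage)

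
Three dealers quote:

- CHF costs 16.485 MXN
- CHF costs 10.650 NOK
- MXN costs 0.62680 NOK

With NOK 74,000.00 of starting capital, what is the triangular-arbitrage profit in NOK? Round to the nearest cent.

Profitable loop is NOK → MXN → CHF → NOK:
NOK 74,000.00 ÷ 0.62680 = MXN 118,059.99
MXN 118,059.99 ÷ 16.485 = CHF 7,161.66
CHF 7,161.66 × 10.650 = NOK 76,271.69
Profit = NOK 76,271.69 − NOK 74,000.00

Profit: NOK 2,271.69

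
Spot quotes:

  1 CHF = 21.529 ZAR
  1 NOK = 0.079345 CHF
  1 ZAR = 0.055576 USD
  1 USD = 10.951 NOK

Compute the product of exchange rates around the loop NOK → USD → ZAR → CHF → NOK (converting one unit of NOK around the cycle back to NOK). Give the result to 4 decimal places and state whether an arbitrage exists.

Around NOK → USD → ZAR → CHF → NOK: 1 ÷ 10.951 ÷ 0.055576 ÷ 21.529 ÷ 0.079345 = 0.961868
Product < 1; profitable direction is NOK → CHF → ZAR → USD → NOK.

0.9619 (arbitrage exists)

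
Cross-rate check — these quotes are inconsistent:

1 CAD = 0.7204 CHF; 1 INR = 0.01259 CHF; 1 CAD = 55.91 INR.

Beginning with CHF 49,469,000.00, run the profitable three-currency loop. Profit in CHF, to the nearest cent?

Profitable loop is CHF → INR → CAD → CHF:
CHF 49,469,000.00 ÷ 0.01259 = INR 3,929,229,547.26
INR 3,929,229,547.26 ÷ 55.91 = CAD 70,277,759.74
CAD 70,277,759.74 × 0.7204 = CHF 50,628,098.12
Profit = CHF 50,628,098.12 − CHF 49,469,000.00

Profit: CHF 1,159,098.12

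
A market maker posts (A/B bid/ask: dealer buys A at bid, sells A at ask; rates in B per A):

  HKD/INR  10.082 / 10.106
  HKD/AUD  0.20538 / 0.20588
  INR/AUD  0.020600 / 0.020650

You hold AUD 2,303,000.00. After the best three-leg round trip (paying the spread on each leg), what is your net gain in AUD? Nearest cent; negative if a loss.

Best loop AUD → HKD → INR → AUD:
AUD 2,303,000.00 ÷ 0.20588 (buy HKD at ask) = HKD 11,186,127.84
HKD 11,186,127.84 × 10.082 (sell HKD at bid) = INR 112,778,540.90
INR 112,778,540.90 × 0.020600 (sell INR at bid) = AUD 2,323,237.94

Net profit: AUD 20,237.94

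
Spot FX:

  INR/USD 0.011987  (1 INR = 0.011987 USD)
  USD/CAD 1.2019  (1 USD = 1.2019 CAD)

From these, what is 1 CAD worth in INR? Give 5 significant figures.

CAD/INR = 69.410

1 CAD ÷ 1.2019 = 0.832016 USD
0.832016 USD ÷ 0.011987 = 69.4099 INR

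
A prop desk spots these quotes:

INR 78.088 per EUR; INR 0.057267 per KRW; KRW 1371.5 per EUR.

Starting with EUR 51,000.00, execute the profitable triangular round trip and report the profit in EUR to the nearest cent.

Profitable loop is EUR → KRW → INR → EUR:
EUR 51,000.00 × 1371.5 = KRW 69,946,500
KRW 69,946,500 × 0.057267 = INR 4,005,626.22
INR 4,005,626.22 ÷ 78.088 = EUR 51,296.31
Profit = EUR 51,296.31 − EUR 51,000.00

Profit: EUR 296.31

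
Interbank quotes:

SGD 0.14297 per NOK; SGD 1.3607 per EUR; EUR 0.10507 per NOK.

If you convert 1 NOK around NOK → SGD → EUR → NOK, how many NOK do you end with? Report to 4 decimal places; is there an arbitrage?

1.0000 (no arbitrage)

Around NOK → SGD → EUR → NOK: 1 × 0.14297 ÷ 1.3607 ÷ 0.10507 = 1.000009
Product ≈ 1 (deviation 0.001%, within rounding noise).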